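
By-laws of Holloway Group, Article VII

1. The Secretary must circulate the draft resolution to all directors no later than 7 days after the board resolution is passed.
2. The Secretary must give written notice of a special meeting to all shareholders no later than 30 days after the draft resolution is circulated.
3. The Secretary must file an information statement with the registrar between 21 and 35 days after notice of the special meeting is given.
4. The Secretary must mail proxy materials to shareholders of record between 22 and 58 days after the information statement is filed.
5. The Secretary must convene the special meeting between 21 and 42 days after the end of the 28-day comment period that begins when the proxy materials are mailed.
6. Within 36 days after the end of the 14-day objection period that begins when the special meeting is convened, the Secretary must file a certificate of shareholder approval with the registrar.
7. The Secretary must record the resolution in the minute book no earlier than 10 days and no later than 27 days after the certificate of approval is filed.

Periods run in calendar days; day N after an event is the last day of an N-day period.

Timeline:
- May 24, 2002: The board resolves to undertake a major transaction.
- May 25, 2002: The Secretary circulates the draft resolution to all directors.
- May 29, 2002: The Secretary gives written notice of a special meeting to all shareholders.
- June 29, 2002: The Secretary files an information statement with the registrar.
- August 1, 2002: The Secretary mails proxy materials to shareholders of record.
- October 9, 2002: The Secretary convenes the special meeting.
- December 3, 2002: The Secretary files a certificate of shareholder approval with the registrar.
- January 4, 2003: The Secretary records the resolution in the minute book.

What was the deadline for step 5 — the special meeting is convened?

The proxy materials are mailed on August 1, 2002; the 28-day comment period therefore ends August 29, 2002, and step 5 runs from that date. The window is 21–42 days after August 29, 2002; it closes on October 10, 2002.

October 10, 2002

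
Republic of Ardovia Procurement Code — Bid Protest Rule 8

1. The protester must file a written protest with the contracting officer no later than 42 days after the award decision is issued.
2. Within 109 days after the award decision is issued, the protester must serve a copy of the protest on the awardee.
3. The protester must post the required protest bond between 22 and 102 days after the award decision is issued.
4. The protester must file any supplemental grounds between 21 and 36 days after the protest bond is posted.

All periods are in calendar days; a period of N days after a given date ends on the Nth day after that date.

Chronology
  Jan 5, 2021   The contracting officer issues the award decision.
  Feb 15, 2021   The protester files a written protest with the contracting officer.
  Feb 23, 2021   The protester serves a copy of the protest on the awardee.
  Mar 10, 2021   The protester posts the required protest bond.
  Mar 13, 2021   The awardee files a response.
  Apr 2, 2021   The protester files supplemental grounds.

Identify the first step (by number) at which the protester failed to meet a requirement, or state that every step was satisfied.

None — every step was satisfied

Step 1 — counting 42 days from Jan 5, 2021 (when the award decision is issued) gives a deadline of Feb 16, 2021; done Feb 15, 2021 — timely.
Step 2 — counting 109 days from Jan 5, 2021 (when the award decision is issued) gives a deadline of Apr 24, 2021; Feb 23, 2021 is within that limit.
Step 3 — 22 and 102 days from Jan 5, 2021 (when the award decision is issued) are Jan 27, 2021 and Apr 17, 2021 respectively; done Mar 10, 2021 — within the window.
Step 4 — 21 and 36 days from Mar 10, 2021 (when the protest bond is posted) are Mar 31, 2021 and Apr 15, 2021 respectively; Apr 2, 2021 falls inside that range.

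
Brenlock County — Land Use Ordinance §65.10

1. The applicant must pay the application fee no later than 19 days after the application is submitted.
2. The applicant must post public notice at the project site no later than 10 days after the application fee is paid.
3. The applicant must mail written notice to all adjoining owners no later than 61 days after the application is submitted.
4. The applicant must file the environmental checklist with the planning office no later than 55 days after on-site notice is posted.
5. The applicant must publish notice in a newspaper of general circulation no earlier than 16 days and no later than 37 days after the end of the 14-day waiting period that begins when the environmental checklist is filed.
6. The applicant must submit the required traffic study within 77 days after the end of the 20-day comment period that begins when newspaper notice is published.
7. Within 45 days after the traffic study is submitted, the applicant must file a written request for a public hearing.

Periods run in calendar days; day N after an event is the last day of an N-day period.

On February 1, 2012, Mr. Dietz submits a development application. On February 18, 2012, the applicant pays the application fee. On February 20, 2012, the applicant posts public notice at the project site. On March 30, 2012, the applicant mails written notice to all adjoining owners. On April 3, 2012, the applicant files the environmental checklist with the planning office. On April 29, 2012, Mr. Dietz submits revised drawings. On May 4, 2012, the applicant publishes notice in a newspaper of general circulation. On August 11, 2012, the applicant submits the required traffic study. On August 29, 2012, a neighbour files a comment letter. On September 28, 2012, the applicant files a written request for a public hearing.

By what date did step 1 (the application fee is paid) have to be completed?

Step 1 runs from February 1, 2012, when the application is submitted. 19 days after February 1, 2012 is February 20, 2012.

February 20, 2012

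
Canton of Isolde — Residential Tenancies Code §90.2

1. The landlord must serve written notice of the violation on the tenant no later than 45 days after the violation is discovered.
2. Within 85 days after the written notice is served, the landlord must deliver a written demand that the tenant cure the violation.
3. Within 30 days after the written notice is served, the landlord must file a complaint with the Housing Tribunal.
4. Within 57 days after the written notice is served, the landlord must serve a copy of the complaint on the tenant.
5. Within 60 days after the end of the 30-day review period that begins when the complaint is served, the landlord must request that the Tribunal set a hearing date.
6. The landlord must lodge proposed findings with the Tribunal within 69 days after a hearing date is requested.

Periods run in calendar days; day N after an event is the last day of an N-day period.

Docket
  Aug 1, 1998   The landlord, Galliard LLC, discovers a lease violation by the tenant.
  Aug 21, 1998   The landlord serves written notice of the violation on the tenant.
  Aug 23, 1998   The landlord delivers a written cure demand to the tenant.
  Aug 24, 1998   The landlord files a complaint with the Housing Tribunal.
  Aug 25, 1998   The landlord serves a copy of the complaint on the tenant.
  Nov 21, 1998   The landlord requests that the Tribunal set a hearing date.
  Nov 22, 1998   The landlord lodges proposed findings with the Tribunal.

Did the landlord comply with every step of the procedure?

Step 1: 45 days after Aug 1, 1998 (when the violation is discovered) is Sep 15, 1998; completed Aug 21, 1998, before the deadline.
Step 2: 85 days after Aug 21, 1998 (when the written notice is served) is Nov 14, 1998; Aug 23, 1998 is within that limit.
Step 3: 30 days after Aug 21, 1998 (when the written notice is served) is Sep 20, 1998; completed Aug 24, 1998, before the deadline.
Step 4: 57 days after Aug 21, 1998 (when the written notice is served) is Oct 17, 1998; done Aug 25, 1998 — timely.
Step 5: 60 days after Sep 24, 1998 (end of the 30-day review period, which began when the complaint is served on Aug 25, 1998) is Nov 23, 1998; done Nov 21, 1998 — timely.
Step 6: 69 days after Nov 21, 1998 (when a hearing date is requested) is Jan 29, 1999; done Nov 22, 1998 — timely.

Yes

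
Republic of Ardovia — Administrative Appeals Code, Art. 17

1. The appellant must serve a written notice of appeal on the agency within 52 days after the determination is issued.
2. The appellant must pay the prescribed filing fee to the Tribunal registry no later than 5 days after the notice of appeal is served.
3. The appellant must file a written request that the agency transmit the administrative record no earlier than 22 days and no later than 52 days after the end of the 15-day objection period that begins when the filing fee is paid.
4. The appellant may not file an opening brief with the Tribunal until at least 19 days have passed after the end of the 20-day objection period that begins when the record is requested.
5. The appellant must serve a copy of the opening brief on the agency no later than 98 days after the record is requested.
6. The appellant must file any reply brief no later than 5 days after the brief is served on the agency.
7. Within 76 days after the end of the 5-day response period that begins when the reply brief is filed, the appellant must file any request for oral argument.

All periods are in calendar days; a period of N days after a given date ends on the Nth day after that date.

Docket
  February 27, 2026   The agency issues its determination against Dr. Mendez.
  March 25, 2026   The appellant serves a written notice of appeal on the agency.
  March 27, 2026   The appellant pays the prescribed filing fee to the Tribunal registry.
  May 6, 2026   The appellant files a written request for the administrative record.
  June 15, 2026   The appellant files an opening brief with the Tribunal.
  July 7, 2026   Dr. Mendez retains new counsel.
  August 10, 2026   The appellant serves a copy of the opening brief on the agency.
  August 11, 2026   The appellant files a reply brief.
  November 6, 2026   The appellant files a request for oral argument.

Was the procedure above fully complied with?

Step 1 — counting 52 days from February 27, 2026 (when the determination is issued) gives a deadline of April 20, 2026; March 25, 2026 is within that limit.
Step 2 — counting 5 days from March 25, 2026 (when the notice of appeal is served) gives a deadline of March 30, 2026; done March 27, 2026 — timely.
Step 3 — 22 and 52 days from April 11, 2026 (end of the 15-day objection period, which began when the filing fee is paid on March 27, 2026) are May 3, 2026 and June 2, 2026 respectively; done May 6, 2026, which is between those dates.
Step 4 — must wait 19 days from May 26, 2026 (end of the 20-day objection period, which began when the record is requested on May 6, 2026), so not before June 14, 2026; done June 15, 2026 — permitted.
Step 5 — counting 98 days from May 6, 2026 (when the record is requested) gives a deadline of August 12, 2026; completed August 10, 2026, before the deadline.
Step 6 — counting 5 days from August 10, 2026 (when the brief is served on the agency) gives a deadline of August 15, 2026; completed August 11, 2026, before the deadline.
Step 7 — counting 76 days from August 16, 2026 (end of the 5-day response period, which began when the reply brief is filed on August 11, 2026) gives a deadline of October 31, 2026; November 6, 2026 misses that deadline by 6 days.
The procedure was therefore not followed at step 7.

No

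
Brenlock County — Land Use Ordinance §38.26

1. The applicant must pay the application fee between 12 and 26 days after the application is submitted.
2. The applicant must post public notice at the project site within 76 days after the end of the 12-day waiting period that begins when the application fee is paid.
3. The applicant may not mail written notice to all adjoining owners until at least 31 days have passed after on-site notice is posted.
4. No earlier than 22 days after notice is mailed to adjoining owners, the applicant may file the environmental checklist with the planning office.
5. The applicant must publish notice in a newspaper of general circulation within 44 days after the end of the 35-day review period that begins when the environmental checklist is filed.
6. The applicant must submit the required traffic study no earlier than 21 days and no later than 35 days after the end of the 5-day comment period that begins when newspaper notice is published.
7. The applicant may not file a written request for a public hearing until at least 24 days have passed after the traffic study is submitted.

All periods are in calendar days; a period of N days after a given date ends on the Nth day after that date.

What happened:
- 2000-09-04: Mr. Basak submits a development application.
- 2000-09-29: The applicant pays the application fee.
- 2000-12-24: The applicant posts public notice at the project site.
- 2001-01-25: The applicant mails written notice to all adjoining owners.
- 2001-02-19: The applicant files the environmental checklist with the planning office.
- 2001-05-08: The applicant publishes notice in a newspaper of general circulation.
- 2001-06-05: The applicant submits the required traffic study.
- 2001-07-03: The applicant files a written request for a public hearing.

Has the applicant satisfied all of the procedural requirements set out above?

Step 1 — 12 and 26 days from 2000-09-04 (when the application is submitted) are 2000-09-16 and 2000-09-30 respectively; done 2000-09-29, which is between those dates.
Step 2 — counting 76 days from 2000-10-11 (end of the 12-day waiting period, which began when the application fee is paid on 2000-09-29) gives a deadline of 2000-12-26; 2000-12-24 is within that limit.
Step 3 — must wait 31 days from 2000-12-24 (when on-site notice is posted), so not before 2001-01-24; 2001-01-25 is on or after that date.
Step 4 — must wait 22 days from 2001-01-25 (when notice is mailed to adjoining owners), so not before 2001-02-16; done 2001-02-19, after the minimum wait.
Step 5 — counting 44 days from 2001-03-26 (end of the 35-day review period, which began when the environmental checklist is filed on 2001-02-19) gives a deadline of 2001-05-09; completed 2001-05-08, before the deadline.
Step 6 — 21 and 35 days from 2001-05-13 (end of the 5-day comment period, which began when newspaper notice is published on 2001-05-08) are 2001-06-03 and 2001-06-17 respectively; done 2001-06-05 — within the window.
Step 7 — must wait 24 days from 2001-06-05 (when the traffic study is submitted), so not before 2001-06-29; done 2001-07-03, after the minimum wait.

Yes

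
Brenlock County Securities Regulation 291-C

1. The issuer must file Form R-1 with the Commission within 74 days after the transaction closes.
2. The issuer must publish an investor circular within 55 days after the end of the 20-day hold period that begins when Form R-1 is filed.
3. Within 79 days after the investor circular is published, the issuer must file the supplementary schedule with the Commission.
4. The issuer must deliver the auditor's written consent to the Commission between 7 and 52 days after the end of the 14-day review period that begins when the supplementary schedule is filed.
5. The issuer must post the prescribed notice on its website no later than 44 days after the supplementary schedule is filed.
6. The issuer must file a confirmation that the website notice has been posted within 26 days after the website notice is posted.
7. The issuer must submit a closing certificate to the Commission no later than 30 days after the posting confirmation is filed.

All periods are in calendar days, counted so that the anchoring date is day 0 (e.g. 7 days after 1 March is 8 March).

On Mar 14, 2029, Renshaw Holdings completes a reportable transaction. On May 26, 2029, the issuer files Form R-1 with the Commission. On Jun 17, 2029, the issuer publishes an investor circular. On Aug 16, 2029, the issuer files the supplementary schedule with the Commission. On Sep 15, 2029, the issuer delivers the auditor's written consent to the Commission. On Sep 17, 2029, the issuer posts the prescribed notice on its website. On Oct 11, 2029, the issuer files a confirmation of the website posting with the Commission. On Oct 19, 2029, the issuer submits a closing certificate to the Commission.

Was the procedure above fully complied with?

Step 1 — counting 74 days from Mar 14, 2029 (when the transaction closes) gives a deadline of May 27, 2029; done May 26, 2029 — timely.
Step 2 — counting 55 days from Jun 15, 2029 (end of the 20-day hold period, which began when Form R-1 is filed on May 26, 2029) gives a deadline of Aug 9, 2029; done Jun 17, 2029 — timely.
Step 3 — counting 79 days from Jun 17, 2029 (when the investor circular is published) gives a deadline of Sep 4, 2029; completed Aug 16, 2029, before the deadline.
Step 4 — 7 and 52 days from Aug 30, 2029 (end of the 14-day review period, which began when the supplementary schedule is filed on Aug 16, 2029) are Sep 6, 2029 and Oct 21, 2029 respectively; done Sep 15, 2029 — within the window.
Step 5 — counting 44 days from Aug 16, 2029 (when the supplementary schedule is filed) gives a deadline of Sep 29, 2029; Sep 17, 2029 is within that limit.
Step 6 — counting 26 days from Sep 17, 2029 (when the website notice is posted) gives a deadline of Oct 13, 2029; Oct 11, 2029 is within that limit.
Step 7 — counting 30 days from Oct 11, 2029 (when the posting confirmation is filed) gives a deadline of Nov 10, 2029; Oct 19, 2029 is within that limit.

Yes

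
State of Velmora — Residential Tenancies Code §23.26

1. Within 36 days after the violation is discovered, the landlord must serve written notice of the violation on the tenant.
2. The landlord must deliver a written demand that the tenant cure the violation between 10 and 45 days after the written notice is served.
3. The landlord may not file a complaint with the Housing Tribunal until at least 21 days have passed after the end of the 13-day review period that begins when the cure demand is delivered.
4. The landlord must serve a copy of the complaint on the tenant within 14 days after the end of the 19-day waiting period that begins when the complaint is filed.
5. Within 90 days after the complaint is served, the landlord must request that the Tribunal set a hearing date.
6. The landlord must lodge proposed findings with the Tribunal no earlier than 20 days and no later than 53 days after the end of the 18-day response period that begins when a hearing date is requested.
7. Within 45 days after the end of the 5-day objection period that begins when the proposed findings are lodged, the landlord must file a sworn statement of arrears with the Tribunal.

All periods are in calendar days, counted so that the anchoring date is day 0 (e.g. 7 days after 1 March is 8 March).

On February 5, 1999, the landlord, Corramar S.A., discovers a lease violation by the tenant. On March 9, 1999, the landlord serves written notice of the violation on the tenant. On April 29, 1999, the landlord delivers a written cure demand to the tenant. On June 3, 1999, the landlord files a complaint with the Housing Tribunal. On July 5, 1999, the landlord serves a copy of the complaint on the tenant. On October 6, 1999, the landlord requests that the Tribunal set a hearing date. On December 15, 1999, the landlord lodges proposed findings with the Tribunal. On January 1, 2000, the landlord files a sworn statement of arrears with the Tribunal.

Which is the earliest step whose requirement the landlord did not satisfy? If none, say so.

Step 2

(1) due by February 5, 1999 + 36 days = March 13, 1999; completed March 9, 1999, before the deadline.
(2) the permitted window runs from March 9, 1999 + 10 = March 19, 1999 to March 9, 1999 + 45 = April 23, 1999; April 29, 1999 is 6 days past the end of the window.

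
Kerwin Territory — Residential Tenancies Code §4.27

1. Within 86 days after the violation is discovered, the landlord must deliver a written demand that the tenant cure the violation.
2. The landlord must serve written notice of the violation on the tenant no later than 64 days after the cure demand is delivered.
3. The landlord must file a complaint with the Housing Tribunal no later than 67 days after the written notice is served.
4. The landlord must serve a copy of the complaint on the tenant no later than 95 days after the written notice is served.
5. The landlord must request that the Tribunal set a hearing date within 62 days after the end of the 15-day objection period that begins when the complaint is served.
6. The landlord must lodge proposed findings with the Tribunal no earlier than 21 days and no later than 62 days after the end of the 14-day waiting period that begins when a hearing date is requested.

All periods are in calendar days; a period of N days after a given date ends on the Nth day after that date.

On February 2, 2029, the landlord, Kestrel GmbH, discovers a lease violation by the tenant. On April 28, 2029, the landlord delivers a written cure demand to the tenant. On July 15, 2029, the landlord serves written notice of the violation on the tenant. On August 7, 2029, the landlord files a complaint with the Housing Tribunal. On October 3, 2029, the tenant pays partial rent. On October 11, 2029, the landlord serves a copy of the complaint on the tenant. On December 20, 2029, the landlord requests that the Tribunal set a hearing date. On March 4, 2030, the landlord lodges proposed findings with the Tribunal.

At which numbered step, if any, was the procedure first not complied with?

Step 2

Step 1 — counting 86 days from February 2, 2029 (when the violation is discovered) gives a deadline of April 29, 2029; completed April 28, 2029, before the deadline.
Step 2 — counting 64 days from April 28, 2029 (when the cure demand is delivered) gives a deadline of July 1, 2029; not done until July 15, 2029, 14 days after the deadline.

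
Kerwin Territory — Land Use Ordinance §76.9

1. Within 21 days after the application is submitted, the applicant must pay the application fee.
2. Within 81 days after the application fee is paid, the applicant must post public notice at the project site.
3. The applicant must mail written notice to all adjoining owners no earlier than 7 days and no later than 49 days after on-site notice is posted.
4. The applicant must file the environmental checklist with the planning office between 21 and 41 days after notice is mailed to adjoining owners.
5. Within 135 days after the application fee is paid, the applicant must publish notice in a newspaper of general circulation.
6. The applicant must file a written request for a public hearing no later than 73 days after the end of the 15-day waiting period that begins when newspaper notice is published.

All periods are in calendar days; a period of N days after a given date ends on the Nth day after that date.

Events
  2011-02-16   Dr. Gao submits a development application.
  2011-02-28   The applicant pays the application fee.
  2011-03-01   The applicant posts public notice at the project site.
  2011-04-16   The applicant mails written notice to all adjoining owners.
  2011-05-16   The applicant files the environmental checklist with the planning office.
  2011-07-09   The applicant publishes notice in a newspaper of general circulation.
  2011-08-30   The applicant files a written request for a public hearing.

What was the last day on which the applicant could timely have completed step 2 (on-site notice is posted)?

2011-05-20

Step 2 runs from 2011-02-28, when the application fee is paid. 81 days after 2011-02-28 is 2011-05-20.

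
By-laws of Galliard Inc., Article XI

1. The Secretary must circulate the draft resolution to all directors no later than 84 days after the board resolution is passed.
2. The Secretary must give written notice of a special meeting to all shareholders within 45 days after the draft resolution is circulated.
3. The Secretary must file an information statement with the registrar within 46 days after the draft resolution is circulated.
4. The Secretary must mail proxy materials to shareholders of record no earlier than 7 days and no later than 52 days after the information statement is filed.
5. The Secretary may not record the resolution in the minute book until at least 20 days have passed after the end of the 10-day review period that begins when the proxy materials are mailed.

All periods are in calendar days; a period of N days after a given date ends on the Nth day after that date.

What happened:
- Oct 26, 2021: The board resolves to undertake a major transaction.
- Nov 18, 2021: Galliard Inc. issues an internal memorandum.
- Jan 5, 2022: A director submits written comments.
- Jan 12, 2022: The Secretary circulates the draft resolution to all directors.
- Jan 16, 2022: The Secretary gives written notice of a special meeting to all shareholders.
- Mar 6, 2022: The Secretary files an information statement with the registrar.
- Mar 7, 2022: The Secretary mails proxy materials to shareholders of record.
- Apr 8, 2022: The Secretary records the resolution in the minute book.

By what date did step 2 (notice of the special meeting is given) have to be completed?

Feb 26, 2022

Step 2 runs from Jan 12, 2022, when the draft resolution is circulated. 45 days after Jan 12, 2022 is Feb 26, 2022.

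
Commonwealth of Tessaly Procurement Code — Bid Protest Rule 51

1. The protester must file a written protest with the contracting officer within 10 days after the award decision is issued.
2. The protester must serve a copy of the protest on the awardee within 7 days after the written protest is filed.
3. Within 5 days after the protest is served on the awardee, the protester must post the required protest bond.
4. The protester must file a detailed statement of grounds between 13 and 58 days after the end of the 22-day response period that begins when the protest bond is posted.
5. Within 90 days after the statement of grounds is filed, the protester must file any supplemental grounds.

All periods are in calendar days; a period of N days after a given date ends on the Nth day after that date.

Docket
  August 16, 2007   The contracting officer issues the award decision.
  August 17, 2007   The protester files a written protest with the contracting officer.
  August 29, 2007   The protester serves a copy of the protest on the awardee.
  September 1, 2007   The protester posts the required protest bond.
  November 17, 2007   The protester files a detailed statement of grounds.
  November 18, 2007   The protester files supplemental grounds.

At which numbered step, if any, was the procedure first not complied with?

(1) due by August 16, 2007 + 10 days = August 26, 2007; done August 17, 2007 — timely.
(2) due by August 17, 2007 + 7 days = August 24, 2007; done August 29, 2007 — 5 days late.

Step 2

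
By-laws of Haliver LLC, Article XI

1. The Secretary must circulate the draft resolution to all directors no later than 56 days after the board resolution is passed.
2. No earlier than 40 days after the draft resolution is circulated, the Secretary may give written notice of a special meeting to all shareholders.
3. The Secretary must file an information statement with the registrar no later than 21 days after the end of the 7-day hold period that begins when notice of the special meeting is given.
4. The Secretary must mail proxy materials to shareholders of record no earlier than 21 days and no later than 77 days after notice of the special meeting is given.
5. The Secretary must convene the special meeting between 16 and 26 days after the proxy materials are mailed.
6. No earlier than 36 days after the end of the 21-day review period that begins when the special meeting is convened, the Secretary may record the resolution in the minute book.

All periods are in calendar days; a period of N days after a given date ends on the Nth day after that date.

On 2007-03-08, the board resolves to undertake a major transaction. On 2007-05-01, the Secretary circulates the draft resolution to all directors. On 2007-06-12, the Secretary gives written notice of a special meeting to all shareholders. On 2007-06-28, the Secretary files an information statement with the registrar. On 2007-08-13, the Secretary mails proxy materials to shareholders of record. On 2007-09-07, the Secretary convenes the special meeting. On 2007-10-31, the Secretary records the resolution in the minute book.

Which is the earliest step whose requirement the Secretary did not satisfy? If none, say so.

Step 6

Step 1: 56 days after 2007-03-08 (when the board resolution is passed) is 2007-05-03; completed 2007-05-01, before the deadline.
Step 2: the earliest permitted date is 40 days after 2007-05-01 (when the draft resolution is circulated), i.e. 2007-06-10; 2007-06-12 is on or after that date.
Step 3: 21 days after 2007-06-19 (end of the 7-day hold period, which began when notice of the special meeting is given on 2007-06-12) is 2007-07-10; 2007-06-28 is within that limit.
Step 4: the window is 21–77 days after 2007-06-12 (when notice of the special meeting is given), so 2007-07-03 through 2007-08-28; 2007-08-13 falls inside that range.
Step 5: the window is 16–26 days after 2007-08-13 (when the proxy materials are mailed), so 2007-08-29 through 2007-09-08; done 2007-09-07, which is between those dates.
Step 6: the earliest permitted date is 36 days after 2007-09-28 (end of the 21-day review period, which began when the special meeting is convened on 2007-09-07), i.e. 2007-11-03; done 2007-10-31 — 3 days too early.
That is the first point of non-compliance.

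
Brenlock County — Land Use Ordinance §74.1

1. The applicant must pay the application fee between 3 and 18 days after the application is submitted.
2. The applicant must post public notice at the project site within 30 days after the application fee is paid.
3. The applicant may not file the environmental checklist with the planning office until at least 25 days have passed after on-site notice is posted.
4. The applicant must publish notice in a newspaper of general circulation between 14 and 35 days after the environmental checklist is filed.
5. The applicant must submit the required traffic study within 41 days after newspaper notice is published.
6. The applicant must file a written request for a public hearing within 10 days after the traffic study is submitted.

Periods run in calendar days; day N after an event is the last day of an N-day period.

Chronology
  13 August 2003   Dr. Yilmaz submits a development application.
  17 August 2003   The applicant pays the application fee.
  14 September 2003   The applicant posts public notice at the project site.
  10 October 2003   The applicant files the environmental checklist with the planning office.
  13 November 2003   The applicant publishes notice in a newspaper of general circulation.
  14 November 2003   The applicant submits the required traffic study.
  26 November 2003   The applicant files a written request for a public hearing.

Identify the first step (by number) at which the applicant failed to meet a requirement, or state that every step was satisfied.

(1) the permitted window runs from 13 August 2003 + 3 = 16 August 2003 to 13 August 2003 + 18 = 31 August 2003; 17 August 2003 falls inside that range.
(2) due by 17 August 2003 + 30 days = 16 September 2003; done 14 September 2003 — timely.
(3) permitted from 14 September 2003 + 25 days = 9 October 2003 onward; 10 October 2003 is on or after that date.
(4) the permitted window runs from 10 October 2003 + 14 = 24 October 2003 to 10 October 2003 + 35 = 14 November 2003; done 13 November 2003 — within the window.
(5) due by 13 November 2003 + 41 days = 24 December 2003; 14 November 2003 is within that limit.
(6) due by 14 November 2003 + 10 days = 24 November 2003; not done until 26 November 2003, 2 days after the deadline.
No need to go further; step 6 was not satisfied.

Step 6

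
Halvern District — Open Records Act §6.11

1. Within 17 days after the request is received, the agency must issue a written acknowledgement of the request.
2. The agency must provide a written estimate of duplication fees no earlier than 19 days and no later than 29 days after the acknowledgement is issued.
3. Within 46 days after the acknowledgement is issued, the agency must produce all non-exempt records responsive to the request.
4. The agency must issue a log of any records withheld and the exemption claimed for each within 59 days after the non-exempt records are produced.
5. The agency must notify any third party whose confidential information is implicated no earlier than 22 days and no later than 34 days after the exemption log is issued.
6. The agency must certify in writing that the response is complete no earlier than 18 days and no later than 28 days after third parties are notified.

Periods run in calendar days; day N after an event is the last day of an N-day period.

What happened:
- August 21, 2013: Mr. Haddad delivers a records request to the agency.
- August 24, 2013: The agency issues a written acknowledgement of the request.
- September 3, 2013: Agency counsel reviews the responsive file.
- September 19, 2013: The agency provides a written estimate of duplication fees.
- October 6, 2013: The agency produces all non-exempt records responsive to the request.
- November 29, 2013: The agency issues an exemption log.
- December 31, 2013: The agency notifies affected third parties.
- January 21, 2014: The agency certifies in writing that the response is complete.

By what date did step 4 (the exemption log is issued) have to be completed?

December 4, 2013

Step 4 runs from October 6, 2013, when the non-exempt records are produced. 59 days after October 6, 2013 is December 4, 2013.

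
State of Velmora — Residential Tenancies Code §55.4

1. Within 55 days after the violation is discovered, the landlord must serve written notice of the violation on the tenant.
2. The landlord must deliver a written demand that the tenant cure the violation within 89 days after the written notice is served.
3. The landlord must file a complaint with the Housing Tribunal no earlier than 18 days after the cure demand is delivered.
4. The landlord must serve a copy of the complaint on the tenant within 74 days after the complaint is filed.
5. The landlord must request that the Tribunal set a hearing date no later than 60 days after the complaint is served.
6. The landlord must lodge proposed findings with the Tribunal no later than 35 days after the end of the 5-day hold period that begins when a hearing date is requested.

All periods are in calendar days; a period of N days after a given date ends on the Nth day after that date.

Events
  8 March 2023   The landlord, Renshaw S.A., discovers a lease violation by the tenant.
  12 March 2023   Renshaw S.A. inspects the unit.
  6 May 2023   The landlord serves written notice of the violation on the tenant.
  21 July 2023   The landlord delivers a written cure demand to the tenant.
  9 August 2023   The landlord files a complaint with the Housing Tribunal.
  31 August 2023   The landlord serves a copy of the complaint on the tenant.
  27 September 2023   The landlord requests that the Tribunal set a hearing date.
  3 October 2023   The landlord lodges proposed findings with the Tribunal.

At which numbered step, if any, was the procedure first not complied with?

Step 1

Step 1 — counting 55 days from 8 March 2023 (when the violation is discovered) gives a deadline of 2 May 2023; not done until 6 May 2023, 4 days after the deadline.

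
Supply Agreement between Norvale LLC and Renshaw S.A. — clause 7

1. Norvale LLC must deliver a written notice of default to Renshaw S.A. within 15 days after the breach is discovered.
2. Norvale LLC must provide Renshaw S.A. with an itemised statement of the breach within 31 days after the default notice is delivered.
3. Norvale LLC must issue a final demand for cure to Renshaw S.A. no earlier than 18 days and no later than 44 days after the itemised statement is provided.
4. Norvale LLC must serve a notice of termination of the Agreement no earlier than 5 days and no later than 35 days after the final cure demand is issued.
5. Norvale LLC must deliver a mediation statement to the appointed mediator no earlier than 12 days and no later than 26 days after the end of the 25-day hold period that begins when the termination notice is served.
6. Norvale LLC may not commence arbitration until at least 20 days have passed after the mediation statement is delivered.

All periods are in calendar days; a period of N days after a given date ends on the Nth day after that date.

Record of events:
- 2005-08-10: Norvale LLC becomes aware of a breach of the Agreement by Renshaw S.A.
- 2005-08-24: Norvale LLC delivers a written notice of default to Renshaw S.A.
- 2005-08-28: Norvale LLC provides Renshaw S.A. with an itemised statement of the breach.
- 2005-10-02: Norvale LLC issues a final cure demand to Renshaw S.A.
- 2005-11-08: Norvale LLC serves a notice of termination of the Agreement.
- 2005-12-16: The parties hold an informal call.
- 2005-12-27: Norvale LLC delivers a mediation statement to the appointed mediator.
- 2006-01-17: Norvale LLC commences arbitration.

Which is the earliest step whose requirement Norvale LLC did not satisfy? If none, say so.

Step 4

Step 1 — counting 15 days from 2005-08-10 (when the breach is discovered) gives a deadline of 2005-08-25; done 2005-08-24 — timely.
Step 2 — counting 31 days from 2005-08-24 (when the default notice is delivered) gives a deadline of 2005-09-24; done 2005-08-28 — timely.
Step 3 — 18 and 44 days from 2005-08-28 (when the itemised statement is provided) are 2005-09-15 and 2005-10-11 respectively; done 2005-10-02 — within the window.
Step 4 — 5 and 35 days from 2005-10-02 (when the final cure demand is issued) are 2005-10-07 and 2005-11-06 respectively; done 2005-11-08 — 2 days after the window closed.
That is the first point of non-compliance.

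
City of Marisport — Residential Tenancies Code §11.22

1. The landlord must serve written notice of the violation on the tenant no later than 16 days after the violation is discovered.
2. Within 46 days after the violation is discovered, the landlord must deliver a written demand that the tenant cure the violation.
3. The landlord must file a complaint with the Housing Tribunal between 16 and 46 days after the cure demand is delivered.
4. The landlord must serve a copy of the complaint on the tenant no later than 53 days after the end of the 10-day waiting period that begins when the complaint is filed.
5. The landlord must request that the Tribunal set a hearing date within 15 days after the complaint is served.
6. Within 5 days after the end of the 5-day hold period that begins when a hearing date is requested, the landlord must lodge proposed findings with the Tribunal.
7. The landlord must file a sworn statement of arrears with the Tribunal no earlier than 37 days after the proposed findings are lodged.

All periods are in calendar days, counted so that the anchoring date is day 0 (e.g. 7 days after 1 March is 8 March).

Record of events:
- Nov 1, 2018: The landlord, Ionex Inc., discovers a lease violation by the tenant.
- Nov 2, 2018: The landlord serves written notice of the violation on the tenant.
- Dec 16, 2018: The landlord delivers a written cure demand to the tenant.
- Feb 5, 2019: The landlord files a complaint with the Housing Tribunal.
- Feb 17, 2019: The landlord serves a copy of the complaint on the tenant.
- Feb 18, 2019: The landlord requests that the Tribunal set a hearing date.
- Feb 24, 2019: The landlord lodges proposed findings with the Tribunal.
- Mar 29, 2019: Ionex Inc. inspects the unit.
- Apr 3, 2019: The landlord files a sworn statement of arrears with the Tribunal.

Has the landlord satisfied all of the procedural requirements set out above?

Step 1 — counting 16 days from Nov 1, 2018 (when the violation is discovered) gives a deadline of Nov 17, 2018; completed Nov 2, 2018, before the deadline.
Step 2 — counting 46 days from Nov 1, 2018 (when the violation is discovered) gives a deadline of Dec 17, 2018; Dec 16, 2018 is within that limit.
Step 3 — 16 and 46 days from Dec 16, 2018 (when the cure demand is delivered) are Jan 1, 2019 and Jan 31, 2019 respectively; done Feb 5, 2019 — 5 days after the window closed.
The procedure was therefore not followed at step 3.

No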